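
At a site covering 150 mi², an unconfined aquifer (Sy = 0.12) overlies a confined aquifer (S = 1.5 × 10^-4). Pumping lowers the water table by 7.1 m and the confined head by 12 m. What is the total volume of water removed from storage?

A = 150 mi² = 3.885 × 10^8 m²
Unconfined: ΔV_u = Sy × A × Δh_u = 0.12 × 3.885 × 10^8 × 7.1 = 3.31 × 10^8 m³
Confined: ΔV_c = S × A × Δh_c = 1.5 × 10^-4 × 3.885 × 10^8 × 12 = 6.993 × 10^5 m³
Total ΔV = 3.31 × 10^8 + 6.993 × 10^5 = 3.317 × 10^8 m³

ΔV ≈ 3.32 × 10^8 m³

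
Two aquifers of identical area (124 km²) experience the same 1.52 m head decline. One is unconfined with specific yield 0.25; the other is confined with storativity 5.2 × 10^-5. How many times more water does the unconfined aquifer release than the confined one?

ΔV_u / ΔV_c ≈ 4810

A = 124 km² = 1.24 × 10^8 m²
Unconfined: ΔV_u = Sy × A × Δh = 0.25 × 1.24 × 10^8 × 1.52 = 4.712 × 10^7 m³
Confined: ΔV_c = S × A × Δh = 5.2 × 10^-5 × 1.24 × 10^8 × 1.52 = 9801 m³
Ratio = ΔV_u / ΔV_c = Sy / S = 0.25 / 5.2 × 10^-5 = 4808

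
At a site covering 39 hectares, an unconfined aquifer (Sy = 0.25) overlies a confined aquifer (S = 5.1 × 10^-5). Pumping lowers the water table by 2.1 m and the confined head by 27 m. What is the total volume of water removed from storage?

ΔV ≈ 2.05 × 10^5 m³

A = 39 hectares = 3.9 × 10^5 m²
Unconfined: ΔV_u = Sy × A × Δh_u = 0.25 × 3.9 × 10^5 × 2.1 = 2.047 × 10^5 m³
Confined: ΔV_c = S × A × Δh_c = 5.1 × 10^-5 × 3.9 × 10^5 × 27 = 537 m³
Total ΔV = 2.047 × 10^5 + 537 = 2.053 × 10^5 m³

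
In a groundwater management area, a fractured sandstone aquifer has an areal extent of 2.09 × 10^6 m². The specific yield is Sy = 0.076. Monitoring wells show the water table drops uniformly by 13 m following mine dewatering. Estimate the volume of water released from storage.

ΔV = Sy × A × Δh = 0.076 × 2.09 × 10^6 m² × 13 m = 2.065 × 10^6 m³

ΔV ≈ 2.06 × 10^6 m³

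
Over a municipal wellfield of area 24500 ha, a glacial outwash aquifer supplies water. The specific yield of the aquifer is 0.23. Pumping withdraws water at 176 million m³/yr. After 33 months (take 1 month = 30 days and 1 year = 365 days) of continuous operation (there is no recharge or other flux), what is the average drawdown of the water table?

A = 24500 ha = 2.45 × 10^8 m²
Q = 176 million m³/yr = 4.822 × 10^5 m³/d
t = 33 months = 990 d
ΔV = Q × t = 4.822 × 10^5 m³/d × 990 d = 4.774 × 10^8 m³
Δh = ΔV / (Sy × A) = 4.774 × 10^8 / (0.23 × 2.45 × 10^8) = 8.472 m

Δh ≈ 8.47 m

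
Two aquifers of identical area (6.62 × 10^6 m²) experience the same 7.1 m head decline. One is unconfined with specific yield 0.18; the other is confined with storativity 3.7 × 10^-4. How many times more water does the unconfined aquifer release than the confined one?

ΔV_u / ΔV_c ≈ 486

Unconfined: ΔV_u = Sy × A × Δh = 0.18 × 6.62 × 10^6 × 7.1 = 8.46 × 10^6 m³
Confined: ΔV_c = S × A × Δh = 3.7 × 10^-4 × 6.62 × 10^6 × 7.1 = 17390 m³
Ratio = ΔV_u / ΔV_c = Sy / S = 0.18 / 3.7 × 10^-4 = 486.5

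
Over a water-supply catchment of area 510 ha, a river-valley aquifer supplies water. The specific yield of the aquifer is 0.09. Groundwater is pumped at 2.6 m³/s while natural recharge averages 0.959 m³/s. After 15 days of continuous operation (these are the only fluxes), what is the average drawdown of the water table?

Δh ≈ 4.63 m

A = 510 ha = 5.1 × 10^6 m²
Net abstraction = 2.6 − 0.959 = 1.641 m³/s
Q_net = 1.641 m³/s = 1.418 × 10^5 m³/d
ΔV = Q × t = 1.418 × 10^5 m³/d × 15 d = 2.127 × 10^6 m³
Δh = ΔV / (Sy × A) = 2.127 × 10^6 / (0.09 × 5.1 × 10^6) = 4.633 m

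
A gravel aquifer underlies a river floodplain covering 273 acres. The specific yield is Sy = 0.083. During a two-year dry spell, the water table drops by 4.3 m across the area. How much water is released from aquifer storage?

ΔV ≈ 3.94 × 10^5 m³

A = 273 acres = 1.105 × 10^6 m²
ΔV = Sy × A × Δh = 0.083 × 1.105 × 10^6 m² × 4.3 m = 3.943 × 10^5 m³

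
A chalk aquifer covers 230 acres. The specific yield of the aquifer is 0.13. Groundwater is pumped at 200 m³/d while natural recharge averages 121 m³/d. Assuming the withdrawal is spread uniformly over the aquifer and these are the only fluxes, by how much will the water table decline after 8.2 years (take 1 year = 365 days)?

A = 230 acres = 9.308 × 10^5 m²
Net abstraction = 200 − 121 = 79 m³/d
t = 8.2 years = 2993 d
ΔV = Q × t = 79 m³/d × 2993 d = 2.364 × 10^5 m³
Δh = ΔV / (Sy × A) = 2.364 × 10^5 / (0.13 × 9.308 × 10^5) = 1.954 m

Δh ≈ 1.95 m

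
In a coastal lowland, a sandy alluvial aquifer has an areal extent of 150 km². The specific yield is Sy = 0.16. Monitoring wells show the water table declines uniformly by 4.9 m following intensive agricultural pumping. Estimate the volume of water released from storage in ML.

ΔV ≈ 1.18 × 10^5 ML

A = 150 km² = 1.5 × 10^8 m²
ΔV = Sy × A × Δh = 0.16 × 1.5 × 10^8 m² × 4.9 m = 1.176 × 10^8 m³
ΔV = 1.176 × 10^8 m³ = 1.176 × 10^5 ML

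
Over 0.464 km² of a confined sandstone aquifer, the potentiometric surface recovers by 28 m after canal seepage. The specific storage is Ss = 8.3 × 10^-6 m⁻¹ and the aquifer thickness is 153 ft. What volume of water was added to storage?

ΔV ≈ 5030 m³

b = 153 ft = 46.63 m
S = Ss × b = 8.3 × 10^-6 m⁻¹ × 46.63 m = 3.871 × 10^-4
A = 0.464 km² = 4.64 × 10^5 m²
ΔV = S × A × Δh = 3.871 × 10^-4 × 4.64 × 10^5 m² × 28 m = 5029 m³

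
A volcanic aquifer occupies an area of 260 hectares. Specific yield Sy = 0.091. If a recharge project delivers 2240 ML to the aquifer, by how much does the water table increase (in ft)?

A = 260 hectares = 2.6 × 10^6 m²
ΔV = 2240 ML = 2.24 × 10^6 m³
Δh = ΔV / (Sy × A) = 2.24 × 10^6 m³ / (0.091 × 2.6 × 10^6 m²) = 9.467 m
Δh = 9.467 m = 31.06 ft

Δh ≈ 31.1 ft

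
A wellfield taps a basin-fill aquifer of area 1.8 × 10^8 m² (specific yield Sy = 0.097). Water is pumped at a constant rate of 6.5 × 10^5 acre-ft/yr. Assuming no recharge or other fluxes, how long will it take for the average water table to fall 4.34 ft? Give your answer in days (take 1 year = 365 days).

t ≈ 10.5 days

Δh = 4.34 ft = 1.323 m
ΔV = Sy × A × Δh = 0.097 × 1.8 × 10^8 × 1.323 = 2.31 × 10^7 m³
Q = 6.5 × 10^5 acre-ft/yr = 2.197 × 10^6 m³/d
t = ΔV / Q = 2.31 × 10^7 m³ / 2.197 × 10^6 m³/d = 10.51 d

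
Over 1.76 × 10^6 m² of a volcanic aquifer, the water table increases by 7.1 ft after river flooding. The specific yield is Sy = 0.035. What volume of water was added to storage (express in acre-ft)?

ΔV ≈ 108 acre-ft

Δh = 7.1 ft = 2.164 m
ΔV = Sy × A × Δh = 0.035 × 1.76 × 10^6 m² × 2.164 m = 1.333 × 10^5 m³
ΔV = 1.333 × 10^5 m³ = 108.1 acre-ft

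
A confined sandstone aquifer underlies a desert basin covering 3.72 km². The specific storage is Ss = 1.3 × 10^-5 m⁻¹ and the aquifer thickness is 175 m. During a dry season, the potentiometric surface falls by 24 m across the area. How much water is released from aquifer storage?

S = Ss × b = 1.3 × 10^-5 m⁻¹ × 175 m = 2.275 × 10^-3
A = 3.72 km² = 3.72 × 10^6 m²
ΔV = S × A × Δh = 0.002275 × 3.72 × 10^6 m² × 24 m = 2.031 × 10^5 m³

ΔV ≈ 2.03 × 10^5 m³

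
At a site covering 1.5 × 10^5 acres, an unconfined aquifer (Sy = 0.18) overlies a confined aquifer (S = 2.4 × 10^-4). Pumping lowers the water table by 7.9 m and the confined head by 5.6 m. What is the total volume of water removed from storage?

A = 1.5 × 10^5 acres = 6.07 × 10^8 m²
Unconfined: ΔV_u = Sy × A × Δh_u = 0.18 × 6.07 × 10^8 × 7.9 = 8.632 × 10^8 m³
Confined: ΔV_c = S × A × Δh_c = 2.4 × 10^-4 × 6.07 × 10^8 × 5.6 = 8.158 × 10^5 m³
Total ΔV = 8.632 × 10^8 + 8.158 × 10^5 = 8.64 × 10^8 m³

ΔV ≈ 8.64 × 10^8 m³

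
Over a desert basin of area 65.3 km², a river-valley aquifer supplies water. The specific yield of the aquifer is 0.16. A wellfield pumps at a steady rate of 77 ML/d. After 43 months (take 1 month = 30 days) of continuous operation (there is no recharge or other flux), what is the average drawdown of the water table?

Δh ≈ 9.51 m

A = 65.3 km² = 6.53 × 10^7 m²
Q = 77 ML/d = 77000 m³/d
t = 43 months = 1290 d
ΔV = Q × t = 77000 m³/d × 1290 d = 9.933 × 10^7 m³
Δh = ΔV / (Sy × A) = 9.933 × 10^7 / (0.16 × 6.53 × 10^7) = 9.507 m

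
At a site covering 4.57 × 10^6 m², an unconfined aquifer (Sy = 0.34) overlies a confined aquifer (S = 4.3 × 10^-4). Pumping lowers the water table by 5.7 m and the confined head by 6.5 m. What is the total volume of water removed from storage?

Unconfined: ΔV_u = Sy × A × Δh_u = 0.34 × 4.57 × 10^6 × 5.7 = 8.857 × 10^6 m³
Confined: ΔV_c = S × A × Δh_c = 4.3 × 10^-4 × 4.57 × 10^6 × 6.5 = 12770 m³
Total ΔV = 8.857 × 10^6 + 12770 = 8.869 × 10^6 m³

ΔV ≈ 8.87 × 10^6 m³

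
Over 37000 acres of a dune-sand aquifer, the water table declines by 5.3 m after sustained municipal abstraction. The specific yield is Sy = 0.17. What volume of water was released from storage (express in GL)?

ΔV ≈ 135 GL

A = 37000 acres = 1.497 × 10^8 m²
ΔV = Sy × A × Δh = 0.17 × 1.497 × 10^8 m² × 5.3 m = 1.349 × 10^8 m³
ΔV = 1.349 × 10^8 m³ = 134.9 GL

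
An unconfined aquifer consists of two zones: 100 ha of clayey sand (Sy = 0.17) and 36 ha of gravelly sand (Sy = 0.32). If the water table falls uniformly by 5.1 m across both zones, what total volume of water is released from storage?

ΔV ≈ 1.45 × 10^6 m³

A₁ = 100 ha = 1 × 10^6 m²; A₂ = 36 ha = 3.6 × 10^5 m²
ΔV₁ = 0.17 × 1 × 10^6 × 5.1 = 8.67 × 10^5 m³
ΔV₂ = 0.32 × 3.6 × 10^5 × 5.1 = 5.875 × 10^5 m³
ΔV = ΔV₁ + ΔV₂ = 1.455 × 10^6 m³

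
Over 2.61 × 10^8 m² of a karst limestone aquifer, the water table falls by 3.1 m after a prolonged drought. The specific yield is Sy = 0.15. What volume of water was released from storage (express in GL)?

ΔV = Sy × A × Δh = 0.15 × 2.61 × 10^8 m² × 3.1 m = 1.214 × 10^8 m³
ΔV = 1.214 × 10^8 m³ = 121.4 GL

ΔV ≈ 121 GL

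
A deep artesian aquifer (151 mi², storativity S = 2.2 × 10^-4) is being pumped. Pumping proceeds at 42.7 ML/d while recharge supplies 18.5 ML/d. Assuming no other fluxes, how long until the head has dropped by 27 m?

A = 151 mi² = 3.911 × 10^8 m²
ΔV = S × A × Δh = 2.2 × 10^-4 × 3.911 × 10^8 × 27 = 2.323 × 10^6 m³
Net withdrawal = 42.7 − 18.5 = 24.2 ML/d = 24200 m³/d
t = ΔV / Q = 2.323 × 10^6 m³ / 24200 m³/d = 95.99 d

t ≈ 96 days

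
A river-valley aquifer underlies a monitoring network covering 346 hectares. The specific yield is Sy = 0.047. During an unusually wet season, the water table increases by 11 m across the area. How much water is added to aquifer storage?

ΔV ≈ 1.79 × 10^6 m³

A = 346 hectares = 3.46 × 10^6 m²
ΔV = Sy × A × Δh = 0.047 × 3.46 × 10^6 m² × 11 m = 1.789 × 10^6 m³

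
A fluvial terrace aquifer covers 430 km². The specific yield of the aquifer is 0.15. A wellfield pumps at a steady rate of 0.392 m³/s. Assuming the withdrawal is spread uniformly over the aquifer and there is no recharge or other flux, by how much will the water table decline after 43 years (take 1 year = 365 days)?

A = 430 km² = 4.3 × 10^8 m²
Q = 0.392 m³/s = 33870 m³/d
t = 43 years = 15700 d
ΔV = Q × t = 33870 m³/d × 15700 d = 5.316 × 10^8 m³
Δh = ΔV / (Sy × A) = 5.316 × 10^8 / (0.15 × 4.3 × 10^8) = 8.241 m

Δh ≈ 8.24 m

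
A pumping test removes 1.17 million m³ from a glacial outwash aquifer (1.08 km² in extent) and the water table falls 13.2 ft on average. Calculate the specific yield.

A = 1.08 km² = 1.08 × 10^6 m²
Δh = 13.2 ft = 4.023 m
ΔV = 1.17 million m³ = 1.17 × 10^6 m³
Sy = ΔV / (A × Δh) = 1.17 × 10^6 m³ / (1.08 × 10^6 m² × 4.023 m) = 0.2693

Sy ≈ 0.27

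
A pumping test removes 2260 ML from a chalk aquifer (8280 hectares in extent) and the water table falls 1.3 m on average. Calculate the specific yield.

A = 8280 hectares = 8.28 × 10^7 m²
ΔV = 2260 ML = 2.26 × 10^6 m³
Sy = ΔV / (A × Δh) = 2.26 × 10^6 m³ / (8.28 × 10^7 m² × 1.3 m) = 0.021

Sy ≈ 0.021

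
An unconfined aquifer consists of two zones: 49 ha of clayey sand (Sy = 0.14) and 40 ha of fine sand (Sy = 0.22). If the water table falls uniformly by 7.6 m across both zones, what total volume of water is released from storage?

A₁ = 49 ha = 4.9 × 10^5 m²; A₂ = 40 ha = 4 × 10^5 m²
ΔV₁ = 0.14 × 4.9 × 10^5 × 7.6 = 5.214 × 10^5 m³
ΔV₂ = 0.22 × 4 × 10^5 × 7.6 = 6.688 × 10^5 m³
ΔV = ΔV₁ + ΔV₂ = 1.19 × 10^6 m³

ΔV ≈ 1.19 × 10^6 m³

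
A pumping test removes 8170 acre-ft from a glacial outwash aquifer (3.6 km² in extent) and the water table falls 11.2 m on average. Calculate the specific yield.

A = 3.6 km² = 3.6 × 10^6 m²
ΔV = 8170 acre-ft = 1.008 × 10^7 m³
Sy = ΔV / (A × Δh) = 1.008 × 10^7 m³ / (3.6 × 10^6 m² × 11.2 m) = 0.2499

Sy ≈ 0.25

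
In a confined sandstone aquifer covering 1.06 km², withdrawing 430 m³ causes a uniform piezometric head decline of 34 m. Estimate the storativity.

A = 1.06 km² = 1.06 × 10^6 m²
S = ΔV / (A × Δh) = 430 m³ / (1.06 × 10^6 m² × 34 m) = 1.193 × 10^-5

S ≈ 1.2 × 10^-5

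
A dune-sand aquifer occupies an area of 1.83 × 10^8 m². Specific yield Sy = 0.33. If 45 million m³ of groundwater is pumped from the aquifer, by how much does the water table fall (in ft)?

ΔV = 45 million m³ = 4.5 × 10^7 m³
Δh = ΔV / (Sy × A) = 4.5 × 10^7 m³ / (0.33 × 1.83 × 10^8 m²) = 0.7452 m
Δh = 0.7452 m = 2.445 ft

Δh ≈ 2.44 ft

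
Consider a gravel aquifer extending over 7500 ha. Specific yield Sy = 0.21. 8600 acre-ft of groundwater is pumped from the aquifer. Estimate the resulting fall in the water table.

Δh ≈ 0.674 m

A = 7500 ha = 7.5 × 10^7 m²
ΔV = 8600 acre-ft = 1.061 × 10^7 m³
Δh = ΔV / (Sy × A) = 1.061 × 10^7 m³ / (0.21 × 7.5 × 10^7 m²) = 0.6735 m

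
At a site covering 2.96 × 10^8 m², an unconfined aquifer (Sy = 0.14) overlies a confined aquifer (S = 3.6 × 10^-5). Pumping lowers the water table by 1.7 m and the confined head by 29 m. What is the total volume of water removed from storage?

ΔV ≈ 7.08 × 10^7 m³

Unconfined: ΔV_u = Sy × A × Δh_u = 0.14 × 2.96 × 10^8 × 1.7 = 7.045 × 10^7 m³
Confined: ΔV_c = S × A × Δh_c = 3.6 × 10^-5 × 2.96 × 10^8 × 29 = 3.09 × 10^5 m³
Total ΔV = 7.045 × 10^7 + 3.09 × 10^5 = 7.076 × 10^7 m³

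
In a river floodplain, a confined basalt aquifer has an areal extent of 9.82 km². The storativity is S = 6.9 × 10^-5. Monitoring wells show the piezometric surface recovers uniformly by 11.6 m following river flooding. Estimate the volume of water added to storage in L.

ΔV ≈ 7.86 × 10^6 L

A = 9.82 km² = 9.82 × 10^6 m²
ΔV = S × A × Δh = 6.9 × 10^-5 × 9.82 × 10^6 m² × 11.6 m = 7860 m³
ΔV = 7860 m³ = 7.86 × 10^6 L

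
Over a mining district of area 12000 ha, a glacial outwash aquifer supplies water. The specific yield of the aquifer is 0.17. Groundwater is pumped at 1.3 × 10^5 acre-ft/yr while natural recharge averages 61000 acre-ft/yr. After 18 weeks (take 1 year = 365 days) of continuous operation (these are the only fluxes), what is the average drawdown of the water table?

Δh ≈ 1.44 m

A = 12000 ha = 1.2 × 10^8 m²
Net abstraction = 1.3 × 10^5 − 61000 = 69000 acre-ft/yr
Q_net = 69000 acre-ft/yr = 2.332 × 10^5 m³/d
t = 18 weeks = 126 d
ΔV = Q × t = 2.332 × 10^5 m³/d × 126 d = 2.938 × 10^7 m³
Δh = ΔV / (Sy × A) = 2.938 × 10^7 / (0.17 × 1.2 × 10^8) = 1.44 m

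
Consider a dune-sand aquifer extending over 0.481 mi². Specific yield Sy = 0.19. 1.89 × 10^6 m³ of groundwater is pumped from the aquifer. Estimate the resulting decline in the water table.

A = 0.481 mi² = 1.246 × 10^6 m²
Δh = ΔV / (Sy × A) = 1.89 × 10^6 m³ / (0.19 × 1.246 × 10^6 m²) = 7.985 m

Δh ≈ 7.98 m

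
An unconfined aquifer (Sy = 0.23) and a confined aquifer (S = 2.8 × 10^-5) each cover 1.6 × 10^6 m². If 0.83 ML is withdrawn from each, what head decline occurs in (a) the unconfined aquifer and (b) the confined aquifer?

ΔV = 0.83 ML = 830 m³
Unconfined: Δh_u = ΔV/(Sy·A) = 830/(0.23 × 1.6 × 10^6) = 0.002255 m
Confined: Δh_c = ΔV/(S·A) = 830/(2.8 × 10^-5 × 1.6 × 10^6) = 18.53 m

Δh_u ≈ 0.00226 m; Δh_c ≈ 18.5 m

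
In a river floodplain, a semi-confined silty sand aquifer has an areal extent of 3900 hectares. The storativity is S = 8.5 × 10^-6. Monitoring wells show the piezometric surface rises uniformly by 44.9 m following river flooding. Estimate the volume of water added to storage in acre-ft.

A = 3900 hectares = 3.9 × 10^7 m²
ΔV = S × A × Δh = 8.5 × 10^-6 × 3.9 × 10^7 m² × 44.9 m = 14880 m³
ΔV = 14880 m³ = 12.07 acre-ft

ΔV ≈ 12.1 acre-ft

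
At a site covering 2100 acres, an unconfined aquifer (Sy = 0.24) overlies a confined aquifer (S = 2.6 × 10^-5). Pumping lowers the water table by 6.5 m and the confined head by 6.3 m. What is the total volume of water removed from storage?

ΔV ≈ 1.33 × 10^7 m³

A = 2100 acres = 8.498 × 10^6 m²
Unconfined: ΔV_u = Sy × A × Δh_u = 0.24 × 8.498 × 10^6 × 6.5 = 1.326 × 10^7 m³
Confined: ΔV_c = S × A × Δh_c = 2.6 × 10^-5 × 8.498 × 10^6 × 6.3 = 1392 m³
Total ΔV = 1.326 × 10^7 + 1392 = 1.326 × 10^7 m³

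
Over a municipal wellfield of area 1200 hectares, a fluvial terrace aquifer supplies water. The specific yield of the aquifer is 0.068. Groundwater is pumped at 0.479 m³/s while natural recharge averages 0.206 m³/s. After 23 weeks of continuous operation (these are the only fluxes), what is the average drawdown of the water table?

A = 1200 hectares = 1.2 × 10^7 m²
Net abstraction = 0.479 − 0.206 = 0.273 m³/s
Q_net = 0.273 m³/s = 23590 m³/d
t = 23 weeks = 161 d
ΔV = Q × t = 23590 m³/d × 161 d = 3.798 × 10^6 m³
Δh = ΔV / (Sy × A) = 3.798 × 10^6 / (0.068 × 1.2 × 10^7) = 4.654 m

Δh ≈ 4.65 m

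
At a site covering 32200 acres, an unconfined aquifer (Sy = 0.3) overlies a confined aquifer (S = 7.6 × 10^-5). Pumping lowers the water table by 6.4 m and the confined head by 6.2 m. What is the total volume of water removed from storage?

A = 32200 acres = 1.303 × 10^8 m²
Unconfined: ΔV_u = Sy × A × Δh_u = 0.3 × 1.303 × 10^8 × 6.4 = 2.502 × 10^8 m³
Confined: ΔV_c = S × A × Δh_c = 7.6 × 10^-5 × 1.303 × 10^8 × 6.2 = 61400 m³
Total ΔV = 2.502 × 10^8 + 61400 = 2.503 × 10^8 m³

ΔV ≈ 2.5 × 10^8 m³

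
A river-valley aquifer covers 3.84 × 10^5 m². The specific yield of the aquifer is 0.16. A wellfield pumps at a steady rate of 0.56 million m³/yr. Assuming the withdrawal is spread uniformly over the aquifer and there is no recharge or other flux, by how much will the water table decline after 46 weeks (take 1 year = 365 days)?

Q = 0.56 million m³/yr = 1534 m³/d
t = 46 weeks = 322 d
ΔV = Q × t = 1534 m³/d × 322 d = 4.94 × 10^5 m³
Δh = ΔV / (Sy × A) = 4.94 × 10^5 / (0.16 × 3.84 × 10^5) = 8.041 m

Δh ≈ 8.04 m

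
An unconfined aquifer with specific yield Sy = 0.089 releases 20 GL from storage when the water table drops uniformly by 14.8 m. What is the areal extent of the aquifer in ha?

A ≈ 1520 ha

ΔV = 20 GL = 2 × 10^7 m³
A = ΔV / (Sy × Δh) = 2 × 10^7 / (0.089 × 14.8) = 1.518 × 10^7 m²
A = 1.518 × 10^7 m² = 1518 ha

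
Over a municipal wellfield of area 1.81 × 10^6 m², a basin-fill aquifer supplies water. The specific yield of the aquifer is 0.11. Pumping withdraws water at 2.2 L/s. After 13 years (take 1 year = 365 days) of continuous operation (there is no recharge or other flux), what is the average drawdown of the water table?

Q = 2.2 L/s = 190.1 m³/d
t = 13 years = 4745 d
ΔV = Q × t = 190.1 m³/d × 4745 d = 9.019 × 10^5 m³
Δh = ΔV / (Sy × A) = 9.019 × 10^5 / (0.11 × 1.81 × 10^6) = 4.53 m

Δh ≈ 4.53 m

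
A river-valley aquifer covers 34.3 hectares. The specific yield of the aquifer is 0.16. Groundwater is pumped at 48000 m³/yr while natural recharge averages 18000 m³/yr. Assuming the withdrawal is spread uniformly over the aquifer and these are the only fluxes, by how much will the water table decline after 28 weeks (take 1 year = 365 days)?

Δh ≈ 0.294 m

A = 34.3 hectares = 3.43 × 10^5 m²
Net abstraction = 48000 − 18000 = 30000 m³/yr
Q_net = 30000 m³/yr = 82.19 m³/d
t = 28 weeks = 196 d
ΔV = Q × t = 82.19 m³/d × 196 d = 16110 m³
Δh = ΔV / (Sy × A) = 16110 / (0.16 × 3.43 × 10^5) = 0.2935 m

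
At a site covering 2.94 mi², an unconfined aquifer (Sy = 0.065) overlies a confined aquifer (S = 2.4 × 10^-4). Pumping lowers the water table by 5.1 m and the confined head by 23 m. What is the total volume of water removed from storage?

ΔV ≈ 2.57 × 10^6 m³

A = 2.94 mi² = 7.615 × 10^6 m²
Unconfined: ΔV_u = Sy × A × Δh_u = 0.065 × 7.615 × 10^6 × 5.1 = 2.524 × 10^6 m³
Confined: ΔV_c = S × A × Δh_c = 2.4 × 10^-4 × 7.615 × 10^6 × 23 = 42030 m³
Total ΔV = 2.524 × 10^6 + 42030 = 2.566 × 10^6 m³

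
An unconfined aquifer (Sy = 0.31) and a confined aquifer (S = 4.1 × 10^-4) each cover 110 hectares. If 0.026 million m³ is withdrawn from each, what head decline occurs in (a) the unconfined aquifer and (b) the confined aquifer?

Δh_u ≈ 0.0762 m; Δh_c ≈ 57.6 m

A = 110 hectares = 1.1 × 10^6 m²
ΔV = 0.026 million m³ = 26000 m³
Unconfined: Δh_u = ΔV/(Sy·A) = 26000/(0.31 × 1.1 × 10^6) = 0.07625 m
Confined: Δh_c = ΔV/(S·A) = 26000/(4.1 × 10^-4 × 1.1 × 10^6) = 57.65 m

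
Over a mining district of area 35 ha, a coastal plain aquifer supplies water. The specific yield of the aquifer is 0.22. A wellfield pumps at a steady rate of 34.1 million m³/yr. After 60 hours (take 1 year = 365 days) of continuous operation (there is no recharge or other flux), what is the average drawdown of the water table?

Δh ≈ 3.03 m

A = 35 ha = 3.5 × 10^5 m²
Q = 34.1 million m³/yr = 93420 m³/d
t = 60 hours = 2.5 d
ΔV = Q × t = 93420 m³/d × 2.5 d = 2.336 × 10^5 m³
Δh = ΔV / (Sy × A) = 2.336 × 10^5 / (0.22 × 3.5 × 10^5) = 3.033 m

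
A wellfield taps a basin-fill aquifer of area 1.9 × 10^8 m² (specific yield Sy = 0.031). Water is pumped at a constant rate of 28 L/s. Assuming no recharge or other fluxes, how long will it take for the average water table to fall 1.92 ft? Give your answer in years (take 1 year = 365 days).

t ≈ 3.9 years

Δh = 1.92 ft = 0.5852 m
ΔV = Sy × A × Δh = 0.031 × 1.9 × 10^8 × 0.5852 = 3.447 × 10^6 m³
Q = 28 L/s = 2419 m³/d
t = ΔV / Q = 3.447 × 10^6 m³ / 2419 m³/d = 1425 d
t = 1425 d ≈ 3.904 years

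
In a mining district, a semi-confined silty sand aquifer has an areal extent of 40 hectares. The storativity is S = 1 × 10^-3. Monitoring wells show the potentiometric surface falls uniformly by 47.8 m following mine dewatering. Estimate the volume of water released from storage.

A = 40 hectares = 4 × 10^5 m²
ΔV = S × A × Δh = 0.001 × 4 × 10^5 m² × 47.8 m = 19120 m³

ΔV ≈ 19100 m³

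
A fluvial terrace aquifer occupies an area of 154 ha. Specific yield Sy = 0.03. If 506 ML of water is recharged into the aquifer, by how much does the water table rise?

Δh ≈ 11 m

A = 154 ha = 1.54 × 10^6 m²
ΔV = 506 ML = 5.06 × 10^5 m³
Δh = ΔV / (Sy × A) = 5.06 × 10^5 m³ / (0.03 × 1.54 × 10^6 m²) = 10.95 m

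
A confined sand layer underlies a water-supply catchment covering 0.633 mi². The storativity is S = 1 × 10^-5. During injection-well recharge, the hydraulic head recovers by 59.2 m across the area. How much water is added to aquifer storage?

A = 0.633 mi² = 1.639 × 10^6 m²
ΔV = S × A × Δh = 1 × 10^-5 × 1.639 × 10^6 m² × 59.2 m = 970.6 m³

ΔV ≈ 971 m³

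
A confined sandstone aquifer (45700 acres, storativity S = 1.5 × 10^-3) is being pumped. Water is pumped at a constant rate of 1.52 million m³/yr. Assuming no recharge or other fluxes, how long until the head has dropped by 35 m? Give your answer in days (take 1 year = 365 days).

t ≈ 2330 days

A = 45700 acres = 1.849 × 10^8 m²
ΔV = S × A × Δh = 0.0015 × 1.849 × 10^8 × 35 = 9.709 × 10^6 m³
Q = 1.52 million m³/yr = 4164 m³/d
t = ΔV / Q = 9.709 × 10^6 m³ / 4164 m³/d = 2332 d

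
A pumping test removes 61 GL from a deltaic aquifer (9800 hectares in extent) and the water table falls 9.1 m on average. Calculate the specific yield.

Sy ≈ 0.068

A = 9800 hectares = 9.8 × 10^7 m²
ΔV = 61 GL = 6.1 × 10^7 m³
Sy = ΔV / (A × Δh) = 6.1 × 10^7 m³ / (9.8 × 10^7 m² × 9.1 m) = 0.0684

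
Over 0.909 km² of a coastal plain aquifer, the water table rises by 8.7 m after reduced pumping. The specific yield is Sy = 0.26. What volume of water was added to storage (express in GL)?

A = 0.909 km² = 9.09 × 10^5 m²
ΔV = Sy × A × Δh = 0.26 × 9.09 × 10^5 m² × 8.7 m = 2.056 × 10^6 m³
ΔV = 2.056 × 10^6 m³ = 2.056 GL

ΔV ≈ 2.06 GL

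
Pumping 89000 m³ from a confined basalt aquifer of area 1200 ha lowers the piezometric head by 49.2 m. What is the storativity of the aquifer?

S ≈ 1.5 × 10^-4

A = 1200 ha = 1.2 × 10^7 m²
S = ΔV / (A × Δh) = 89000 m³ / (1.2 × 10^7 m² × 49.2 m) = 1.507 × 10^-4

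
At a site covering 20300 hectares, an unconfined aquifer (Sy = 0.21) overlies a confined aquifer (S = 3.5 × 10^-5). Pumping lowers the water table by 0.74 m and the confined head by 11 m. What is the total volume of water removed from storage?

A = 20300 hectares = 2.03 × 10^8 m²
Unconfined: ΔV_u = Sy × A × Δh_u = 0.21 × 2.03 × 10^8 × 0.74 = 3.155 × 10^7 m³
Confined: ΔV_c = S × A × Δh_c = 3.5 × 10^-5 × 2.03 × 10^8 × 11 = 78150 m³
Total ΔV = 3.155 × 10^7 + 78150 = 3.162 × 10^7 m³

ΔV ≈ 3.16 × 10^7 m³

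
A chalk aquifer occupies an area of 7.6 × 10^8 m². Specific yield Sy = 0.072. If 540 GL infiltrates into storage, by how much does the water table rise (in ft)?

ΔV = 540 GL = 5.4 × 10^8 m³
Δh = ΔV / (Sy × A) = 5.4 × 10^8 m³ / (0.072 × 7.6 × 10^8 m²) = 9.868 m
Δh = 9.868 m = 32.38 ft

Δh ≈ 32.4 ft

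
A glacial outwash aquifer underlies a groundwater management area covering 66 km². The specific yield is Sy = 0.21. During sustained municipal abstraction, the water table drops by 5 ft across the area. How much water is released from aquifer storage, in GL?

A = 66 km² = 6.6 × 10^7 m²
Δh = 5 ft = 1.524 m
ΔV = Sy × A × Δh = 0.21 × 6.6 × 10^7 m² × 1.524 m = 2.112 × 10^7 m³
ΔV = 2.112 × 10^7 m³ = 21.12 GL

ΔV ≈ 21.1 GL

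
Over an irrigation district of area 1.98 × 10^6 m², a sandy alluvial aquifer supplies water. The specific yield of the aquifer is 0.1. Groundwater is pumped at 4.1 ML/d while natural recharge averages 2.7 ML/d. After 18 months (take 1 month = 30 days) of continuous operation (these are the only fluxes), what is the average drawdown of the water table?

Δh ≈ 3.82 m

Net abstraction = 4.1 − 2.7 = 1.4 ML/d
Q_net = 1.4 ML/d = 1400 m³/d
t = 18 months = 540 d
ΔV = Q × t = 1400 m³/d × 540 d = 7.56 × 10^5 m³
Δh = ΔV / (Sy × A) = 7.56 × 10^5 / (0.1 × 1.98 × 10^6) = 3.818 m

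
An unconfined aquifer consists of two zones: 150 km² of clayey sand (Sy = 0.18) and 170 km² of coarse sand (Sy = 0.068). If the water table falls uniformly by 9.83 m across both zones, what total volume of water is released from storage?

A₁ = 150 km² = 1.5 × 10^8 m²; A₂ = 170 km² = 1.7 × 10^8 m²
ΔV₁ = 0.18 × 1.5 × 10^8 × 9.83 = 2.654 × 10^8 m³
ΔV₂ = 0.068 × 1.7 × 10^8 × 9.83 = 1.136 × 10^8 m³
ΔV = ΔV₁ + ΔV₂ = 3.79 × 10^8 m³

ΔV ≈ 3.79 × 10^8 m³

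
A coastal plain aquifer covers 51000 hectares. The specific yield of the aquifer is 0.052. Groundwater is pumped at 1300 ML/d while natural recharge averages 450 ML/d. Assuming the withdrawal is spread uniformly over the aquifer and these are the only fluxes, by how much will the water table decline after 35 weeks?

A = 51000 hectares = 5.1 × 10^8 m²
Net abstraction = 1300 − 450 = 850 ML/d
Q_net = 850 ML/d = 8.5 × 10^5 m³/d
t = 35 weeks = 245 d
ΔV = Q × t = 8.5 × 10^5 m³/d × 245 d = 2.083 × 10^8 m³
Δh = ΔV / (Sy × A) = 2.083 × 10^8 / (0.052 × 5.1 × 10^8) = 7.853 m

Δh ≈ 7.85 m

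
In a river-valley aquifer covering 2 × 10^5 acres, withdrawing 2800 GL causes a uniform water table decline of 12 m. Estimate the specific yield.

A = 2 × 10^5 acres = 8.094 × 10^8 m²
ΔV = 2800 GL = 2.8 × 10^9 m³
Sy = ΔV / (A × Δh) = 2.8 × 10^9 m³ / (8.094 × 10^8 m² × 12 m) = 0.2883

Sy ≈ 0.29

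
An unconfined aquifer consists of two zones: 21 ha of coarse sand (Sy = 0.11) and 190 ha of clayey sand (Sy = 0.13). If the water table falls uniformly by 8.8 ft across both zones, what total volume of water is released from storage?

A₁ = 21 ha = 2.1 × 10^5 m²; A₂ = 190 ha = 1.9 × 10^6 m²
Δh = 8.8 ft = 2.682 m
ΔV₁ = 0.11 × 2.1 × 10^5 × 2.682 = 61960 m³
ΔV₂ = 0.13 × 1.9 × 10^6 × 2.682 = 6.625 × 10^5 m³
ΔV = ΔV₁ + ΔV₂ = 7.245 × 10^5 m³

ΔV ≈ 7.24 × 10^5 m³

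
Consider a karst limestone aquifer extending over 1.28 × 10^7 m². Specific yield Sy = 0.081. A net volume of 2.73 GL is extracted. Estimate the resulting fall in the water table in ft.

ΔV = 2.73 GL = 2.73 × 10^6 m³
Δh = ΔV / (Sy × A) = 2.73 × 10^6 m³ / (0.081 × 1.28 × 10^7 m²) = 2.633 m
Δh = 2.633 m = 8.639 ft

Δh ≈ 8.64 ft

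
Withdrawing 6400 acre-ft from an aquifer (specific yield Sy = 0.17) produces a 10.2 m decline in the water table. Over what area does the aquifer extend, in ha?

A ≈ 455 ha

ΔV = 6400 acre-ft = 7.894 × 10^6 m³
A = ΔV / (Sy × Δh) = 7.894 × 10^6 / (0.17 × 10.2) = 4.553 × 10^6 m²
A = 4.553 × 10^6 m² = 455.3 ha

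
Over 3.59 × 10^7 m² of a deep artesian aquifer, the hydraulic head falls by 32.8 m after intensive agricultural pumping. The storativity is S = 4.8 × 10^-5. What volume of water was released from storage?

ΔV ≈ 56500 m³

ΔV = S × A × Δh = 4.8 × 10^-5 × 3.59 × 10^7 m² × 32.8 m = 56520 m³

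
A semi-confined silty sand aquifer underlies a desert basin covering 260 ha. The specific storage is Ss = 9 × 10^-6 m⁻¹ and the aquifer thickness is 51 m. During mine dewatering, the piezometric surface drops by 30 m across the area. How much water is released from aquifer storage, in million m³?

S = Ss × b = 9 × 10^-6 m⁻¹ × 51 m = 4.59 × 10^-4
A = 260 ha = 2.6 × 10^6 m²
ΔV = S × A × Δh = 4.59 × 10^-4 × 2.6 × 10^6 m² × 30 m = 35800 m³
ΔV = 35800 m³ = 0.0358 million m³

ΔV ≈ 0.0358 million m³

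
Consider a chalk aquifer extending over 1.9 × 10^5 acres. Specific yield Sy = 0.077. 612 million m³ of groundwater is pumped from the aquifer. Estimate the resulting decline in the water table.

Δh ≈ 10.3 m

A = 1.9 × 10^5 acres = 7.689 × 10^8 m²
ΔV = 612 million m³ = 6.12 × 10^8 m³
Δh = ΔV / (Sy × A) = 6.12 × 10^8 m³ / (0.077 × 7.689 × 10^8 m²) = 10.34 m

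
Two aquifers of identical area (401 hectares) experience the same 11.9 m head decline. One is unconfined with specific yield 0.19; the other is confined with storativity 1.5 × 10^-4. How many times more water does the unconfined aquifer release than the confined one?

ΔV_u / ΔV_c ≈ 1270

A = 401 hectares = 4.01 × 10^6 m²
Unconfined: ΔV_u = Sy × A × Δh = 0.19 × 4.01 × 10^6 × 11.9 = 9.067 × 10^6 m³
Confined: ΔV_c = S × A × Δh = 1.5 × 10^-4 × 4.01 × 10^6 × 11.9 = 7158 m³
Ratio = ΔV_u / ΔV_c = Sy / S = 0.19 / 1.5 × 10^-4 = 1267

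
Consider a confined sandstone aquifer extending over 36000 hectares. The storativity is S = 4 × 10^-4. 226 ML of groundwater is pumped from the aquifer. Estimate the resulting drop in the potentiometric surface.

A = 36000 hectares = 3.6 × 10^8 m²
ΔV = 226 ML = 2.26 × 10^5 m³
Δh = ΔV / (S × A) = 2.26 × 10^5 m³ / (4 × 10^-4 × 3.6 × 10^8 m²) = 1.569 m

Δh ≈ 1.57 m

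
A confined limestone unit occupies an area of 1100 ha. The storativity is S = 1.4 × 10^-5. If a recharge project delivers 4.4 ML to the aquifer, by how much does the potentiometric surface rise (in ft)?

A = 1100 ha = 1.1 × 10^7 m²
ΔV = 4.4 ML = 4400 m³
Δh = ΔV / (S × A) = 4400 m³ / (1.4 × 10^-5 × 1.1 × 10^7 m²) = 28.57 m
Δh = 28.57 m = 93.74 ft

Δh ≈ 93.7 ft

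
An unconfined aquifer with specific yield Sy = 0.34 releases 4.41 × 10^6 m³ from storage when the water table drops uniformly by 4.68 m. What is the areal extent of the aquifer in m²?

A = ΔV / (Sy × Δh) = 4.41 × 10^6 / (0.34 × 4.68) = 2.771 × 10^6 m²

A ≈ 2.77 × 10^6 m²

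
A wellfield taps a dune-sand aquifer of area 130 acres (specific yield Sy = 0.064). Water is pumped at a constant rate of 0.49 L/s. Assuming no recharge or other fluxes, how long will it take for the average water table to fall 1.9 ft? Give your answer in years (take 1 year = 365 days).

A = 130 acres = 5.261 × 10^5 m²
Δh = 1.9 ft = 0.5791 m
ΔV = Sy × A × Δh = 0.064 × 5.261 × 10^5 × 0.5791 = 19500 m³
Q = 0.49 L/s = 42.34 m³/d
t = ΔV / Q = 19500 m³ / 42.34 m³/d = 460.6 d
t = 460.6 d ≈ 1.262 years

t ≈ 1.26 years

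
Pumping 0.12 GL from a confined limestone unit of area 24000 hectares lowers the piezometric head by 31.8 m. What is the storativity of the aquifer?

A = 24000 hectares = 2.4 × 10^8 m²
ΔV = 0.12 GL = 1.2 × 10^5 m³
S = ΔV / (A × Δh) = 1.2 × 10^5 m³ / (2.4 × 10^8 m² × 31.8 m) = 1.572 × 10^-5

S ≈ 1.6 × 10^-5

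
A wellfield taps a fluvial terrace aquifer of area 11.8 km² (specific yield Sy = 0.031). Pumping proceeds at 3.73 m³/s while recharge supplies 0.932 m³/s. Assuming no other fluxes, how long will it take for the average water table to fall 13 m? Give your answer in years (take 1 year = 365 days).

t ≈ 0.0539 years

A = 11.8 km² = 1.18 × 10^7 m²
ΔV = Sy × A × Δh = 0.031 × 1.18 × 10^7 × 13 = 4.755 × 10^6 m³
Net withdrawal = 3.73 − 0.932 = 2.798 m³/s = 2.417 × 10^5 m³/d
t = ΔV / Q = 4.755 × 10^6 m³ / 2.417 × 10^5 m³/d = 19.67 d
t = 19.67 d ≈ 0.05389 years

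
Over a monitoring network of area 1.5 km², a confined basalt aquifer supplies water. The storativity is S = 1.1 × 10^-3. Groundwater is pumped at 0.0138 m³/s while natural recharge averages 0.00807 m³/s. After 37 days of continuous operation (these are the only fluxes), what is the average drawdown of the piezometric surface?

Δh ≈ 11.1 m

A = 1.5 km² = 1.5 × 10^6 m²
Net abstraction = 0.0138 − 0.00807 = 0.00573 m³/s
Q_net = 0.00573 m³/s = 495.1 m³/d
ΔV = Q × t = 495.1 m³/d × 37 d = 18320 m³
Δh = ΔV / (S × A) = 18320 / (0.0011 × 1.5 × 10^6) = 11.1 m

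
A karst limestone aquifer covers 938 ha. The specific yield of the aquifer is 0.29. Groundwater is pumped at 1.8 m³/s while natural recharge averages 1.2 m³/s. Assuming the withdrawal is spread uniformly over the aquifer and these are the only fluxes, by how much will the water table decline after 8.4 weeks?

Δh ≈ 1.12 m

A = 938 ha = 9.38 × 10^6 m²
Net abstraction = 1.8 − 1.2 = 0.6 m³/s
Q_net = 0.6 m³/s = 51840 m³/d
t = 8.4 weeks = 58.8 d
ΔV = Q × t = 51840 m³/d × 58.8 d = 3.048 × 10^6 m³
Δh = ΔV / (Sy × A) = 3.048 × 10^6 / (0.29 × 9.38 × 10^6) = 1.121 m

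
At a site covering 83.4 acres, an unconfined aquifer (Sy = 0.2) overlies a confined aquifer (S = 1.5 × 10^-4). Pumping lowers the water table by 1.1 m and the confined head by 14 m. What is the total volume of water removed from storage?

ΔV ≈ 75000 m³

A = 83.4 acres = 3.375 × 10^5 m²
Unconfined: ΔV_u = Sy × A × Δh_u = 0.2 × 3.375 × 10^5 × 1.1 = 74250 m³
Confined: ΔV_c = S × A × Δh_c = 1.5 × 10^-4 × 3.375 × 10^5 × 14 = 708.8 m³
Total ΔV = 74250 + 708.8 = 74960 m³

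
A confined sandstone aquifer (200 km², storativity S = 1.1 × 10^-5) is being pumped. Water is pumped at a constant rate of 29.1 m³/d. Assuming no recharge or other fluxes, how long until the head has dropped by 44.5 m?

t ≈ 3360 days

A = 200 km² = 2 × 10^8 m²
ΔV = S × A × Δh = 1.1 × 10^-5 × 2 × 10^8 × 44.5 = 97900 m³
t = ΔV / Q = 97900 m³ / 29.1 m³/d = 3364 d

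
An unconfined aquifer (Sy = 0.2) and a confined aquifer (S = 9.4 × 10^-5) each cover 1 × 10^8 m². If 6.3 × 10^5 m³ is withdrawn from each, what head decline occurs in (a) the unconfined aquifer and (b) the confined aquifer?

Δh_u ≈ 0.0315 m; Δh_c ≈ 67 m

Unconfined: Δh_u = ΔV/(Sy·A) = 6.3 × 10^5/(0.2 × 1 × 10^8) = 0.0315 m
Confined: Δh_c = ΔV/(S·A) = 6.3 × 10^5/(9.4 × 10^-5 × 1 × 10^8) = 67.02 m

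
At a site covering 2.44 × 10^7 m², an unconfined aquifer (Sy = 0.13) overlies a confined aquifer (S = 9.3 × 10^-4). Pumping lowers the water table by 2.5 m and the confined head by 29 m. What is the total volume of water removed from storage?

Unconfined: ΔV_u = Sy × A × Δh_u = 0.13 × 2.44 × 10^7 × 2.5 = 7.93 × 10^6 m³
Confined: ΔV_c = S × A × Δh_c = 9.3 × 10^-4 × 2.44 × 10^7 × 29 = 6.581 × 10^5 m³
Total ΔV = 7.93 × 10^6 + 6.581 × 10^5 = 8.588 × 10^6 m³

ΔV ≈ 8.59 × 10^6 m³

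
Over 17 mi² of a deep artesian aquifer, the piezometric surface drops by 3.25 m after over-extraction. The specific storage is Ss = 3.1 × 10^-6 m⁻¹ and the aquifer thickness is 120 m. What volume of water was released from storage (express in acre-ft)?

ΔV ≈ 43.2 acre-ft

S = Ss × b = 3.1 × 10^-6 m⁻¹ × 120 m = 3.72 × 10^-4
A = 17 mi² = 4.403 × 10^7 m²
ΔV = S × A × Δh = 3.72 × 10^-4 × 4.403 × 10^7 m² × 3.25 m = 53230 m³
ΔV = 53230 m³ = 43.16 acre-ft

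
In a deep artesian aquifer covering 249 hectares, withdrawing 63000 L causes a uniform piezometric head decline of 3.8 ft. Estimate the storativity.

A = 249 hectares = 2.49 × 10^6 m²
Δh = 3.8 ft = 1.158 m
ΔV = 63000 L = 63 m³
S = ΔV / (A × Δh) = 63 m³ / (2.49 × 10^6 m² × 1.158 m) = 2.184 × 10^-5

S ≈ 2.2 × 10^-5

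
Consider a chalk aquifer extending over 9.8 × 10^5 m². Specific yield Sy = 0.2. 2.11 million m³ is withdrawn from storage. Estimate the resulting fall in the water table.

Δh ≈ 10.8 m

ΔV = 2.11 million m³ = 2.11 × 10^6 m³
Δh = ΔV / (Sy × A) = 2.11 × 10^6 m³ / (0.2 × 9.8 × 10^5 m²) = 10.77 m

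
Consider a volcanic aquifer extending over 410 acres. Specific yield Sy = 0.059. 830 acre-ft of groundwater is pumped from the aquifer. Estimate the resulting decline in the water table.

A = 410 acres = 1.659 × 10^6 m²
ΔV = 830 acre-ft = 1.024 × 10^6 m³
Δh = ΔV / (Sy × A) = 1.024 × 10^6 m³ / (0.059 × 1.659 × 10^6 m²) = 10.46 m

Δh ≈ 10.5 m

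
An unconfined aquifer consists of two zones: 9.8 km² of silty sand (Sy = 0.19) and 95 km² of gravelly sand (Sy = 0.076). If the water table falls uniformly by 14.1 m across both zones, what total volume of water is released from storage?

ΔV ≈ 1.28 × 10^8 m³

A₁ = 9.8 km² = 9.8 × 10^6 m²; A₂ = 95 km² = 9.5 × 10^7 m²
ΔV₁ = 0.19 × 9.8 × 10^6 × 14.1 = 2.625 × 10^7 m³
ΔV₂ = 0.076 × 9.5 × 10^7 × 14.1 = 1.018 × 10^8 m³
ΔV = ΔV₁ + ΔV₂ = 1.281 × 10^8 m³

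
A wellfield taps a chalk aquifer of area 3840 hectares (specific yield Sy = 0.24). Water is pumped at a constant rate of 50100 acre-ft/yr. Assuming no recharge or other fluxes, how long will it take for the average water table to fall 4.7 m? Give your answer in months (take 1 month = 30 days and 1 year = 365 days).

A = 3840 hectares = 3.84 × 10^7 m²
ΔV = Sy × A × Δh = 0.24 × 3.84 × 10^7 × 4.7 = 4.332 × 10^7 m³
Q = 50100 acre-ft/yr = 1.693 × 10^5 m³/d
t = ΔV / Q = 4.332 × 10^7 m³ / 1.693 × 10^5 m³/d = 255.8 d
t = 255.8 d ≈ 8.528 months

t ≈ 8.53 months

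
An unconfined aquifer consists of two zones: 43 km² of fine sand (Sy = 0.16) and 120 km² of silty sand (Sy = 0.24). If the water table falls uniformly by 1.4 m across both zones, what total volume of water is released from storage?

A₁ = 43 km² = 4.3 × 10^7 m²; A₂ = 120 km² = 1.2 × 10^8 m²
ΔV₁ = 0.16 × 4.3 × 10^7 × 1.4 = 9.632 × 10^6 m³
ΔV₂ = 0.24 × 1.2 × 10^8 × 1.4 = 4.032 × 10^7 m³
ΔV = ΔV₁ + ΔV₂ = 4.995 × 10^7 m³

ΔV ≈ 5 × 10^7 m³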